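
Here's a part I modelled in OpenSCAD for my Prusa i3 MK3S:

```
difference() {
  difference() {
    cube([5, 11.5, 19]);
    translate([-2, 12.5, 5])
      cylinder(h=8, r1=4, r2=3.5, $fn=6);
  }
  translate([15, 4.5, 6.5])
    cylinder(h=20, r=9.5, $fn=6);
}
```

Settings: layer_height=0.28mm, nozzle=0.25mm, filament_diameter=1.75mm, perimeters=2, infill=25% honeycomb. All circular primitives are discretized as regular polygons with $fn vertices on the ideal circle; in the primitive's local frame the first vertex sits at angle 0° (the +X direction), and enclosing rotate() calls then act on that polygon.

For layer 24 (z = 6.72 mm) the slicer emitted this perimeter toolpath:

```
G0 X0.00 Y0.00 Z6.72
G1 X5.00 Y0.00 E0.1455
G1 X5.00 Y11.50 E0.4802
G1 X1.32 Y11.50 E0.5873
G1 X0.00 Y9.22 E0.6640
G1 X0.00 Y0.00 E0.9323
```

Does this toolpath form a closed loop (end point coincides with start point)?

Start point (G0): (0.00, 0.00). End point (last G1): the path returns to the start — closed.

yes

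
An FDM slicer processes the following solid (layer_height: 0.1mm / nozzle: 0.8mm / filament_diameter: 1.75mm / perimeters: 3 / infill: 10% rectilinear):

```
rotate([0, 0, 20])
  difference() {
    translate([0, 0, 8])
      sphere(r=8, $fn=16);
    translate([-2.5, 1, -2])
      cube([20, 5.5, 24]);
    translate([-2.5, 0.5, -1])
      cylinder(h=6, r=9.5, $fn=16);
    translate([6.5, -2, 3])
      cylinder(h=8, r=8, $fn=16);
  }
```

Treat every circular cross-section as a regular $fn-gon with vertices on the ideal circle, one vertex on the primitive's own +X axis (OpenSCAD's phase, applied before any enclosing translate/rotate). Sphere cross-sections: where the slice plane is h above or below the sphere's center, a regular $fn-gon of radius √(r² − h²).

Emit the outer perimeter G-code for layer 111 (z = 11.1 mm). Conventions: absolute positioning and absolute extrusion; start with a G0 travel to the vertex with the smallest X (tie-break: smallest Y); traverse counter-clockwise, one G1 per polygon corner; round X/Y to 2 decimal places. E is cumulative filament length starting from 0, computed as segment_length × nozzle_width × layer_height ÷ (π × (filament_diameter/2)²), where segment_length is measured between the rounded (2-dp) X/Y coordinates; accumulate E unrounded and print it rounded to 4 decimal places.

At z = 11.1 mm: the r=8 sphere contributes a regular 16-gon of circumradius √(8²−3.1²) = 7.375; the cube at (-2.5, 1) is present — its section is the full 20×5.5 rectangle; the cylinder at (-2.5, 0.5) is not intersected at this z (z outside [-1, 5]); the cylinder at (6.5, -2) is not intersected at this z (z outside [3, 11]); Taking the first minus the rest: starting from the r=8 sphere, the 20×5.5 cube at (-2.5, 1) partially overlaps it — only the 46.35 mm² overlap (of its 110.00 mm²) is removed, clipping the outline — 1 connected region; (rotated 20° about Z; rotation is an isometry so areas/perimeters/island counts are preserved). The outline is a single polygon with 18 vertices. Extrusion per mm of travel: 0.8 × 0.1 / (π × 0.875²) = 0.033260. Accumulating E over each segment gives final E = 1.9941.

G0 X-7.37 Y0.32 Z11.10
G1 X-6.93 Y-2.52 E0.0956
G1 X-5.44 Y-4.98 E0.1912
G1 X-3.12 Y-6.68 E0.2869
G1 X-0.32 Y-7.37 E0.3828
G1 X2.52 Y-6.93 E0.4784
G1 X4.98 Y-5.44 E0.5741
G1 X6.68 Y-3.12 E0.6697
G1 X7.37 Y-0.32 E0.7656
G1 X6.93 Y2.52 E0.8612
G1 X6.40 Y3.39 E0.8951
G1 X-2.69 Y0.08 E1.2169
G1 X-4.57 Y5.25 E1.3998
G1 X0.87 Y7.23 E1.5924
G1 X0.32 Y7.37 E1.6113
G1 X-2.52 Y6.93 E1.7068
G1 X-4.98 Y5.44 E1.8025
G1 X-6.68 Y3.12 E1.8982
G1 X-7.37 Y0.32 E1.9941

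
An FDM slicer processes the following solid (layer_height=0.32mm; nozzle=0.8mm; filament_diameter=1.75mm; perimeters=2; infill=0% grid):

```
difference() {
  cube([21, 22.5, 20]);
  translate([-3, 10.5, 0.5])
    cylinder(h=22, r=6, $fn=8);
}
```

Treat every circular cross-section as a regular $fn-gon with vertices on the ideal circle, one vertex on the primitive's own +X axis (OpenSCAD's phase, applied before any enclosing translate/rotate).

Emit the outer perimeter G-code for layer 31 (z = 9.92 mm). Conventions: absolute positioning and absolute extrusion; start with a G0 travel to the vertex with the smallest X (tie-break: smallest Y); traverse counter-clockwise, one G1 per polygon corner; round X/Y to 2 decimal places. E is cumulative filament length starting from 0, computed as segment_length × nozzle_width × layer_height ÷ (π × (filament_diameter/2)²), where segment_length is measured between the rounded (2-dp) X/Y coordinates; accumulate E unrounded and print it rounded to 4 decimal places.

G0 X0.00 Y0.00 Z9.92
G1 X21.00 Y0.00 E2.2351
G1 X21.00 Y22.50 E4.6298
G1 X0.00 Y22.50 E6.8649
G1 X0.00 Y15.26 E7.6355
G1 X1.24 Y14.74 E7.7786
G1 X3.00 Y10.50 E8.2672
G1 X1.24 Y6.26 E8.7558
G1 X0.00 Y5.74 E8.8989
G1 X0.00 Y0.00 E9.5098

At z = 9.92 mm: the cube (footprint 21×22.5) is included at this height; the cylinder at (-3, 10.5): section is a regular 8-gon, circumradius r=6; Taking the first minus the rest: starting from the 21×22.5 cube, the r=6 cylinder at (-3, 10.5) partially overlaps it — only the 18.64 mm² overlap (of its 101.82 mm²) is removed, clipping the outline — 1 connected region. The outline is a single polygon with 9 vertices. Extrusion per mm of travel: 0.8 × 0.32 / (π × 0.875²) = 0.106432. Accumulating E over each segment gives final E = 9.5098.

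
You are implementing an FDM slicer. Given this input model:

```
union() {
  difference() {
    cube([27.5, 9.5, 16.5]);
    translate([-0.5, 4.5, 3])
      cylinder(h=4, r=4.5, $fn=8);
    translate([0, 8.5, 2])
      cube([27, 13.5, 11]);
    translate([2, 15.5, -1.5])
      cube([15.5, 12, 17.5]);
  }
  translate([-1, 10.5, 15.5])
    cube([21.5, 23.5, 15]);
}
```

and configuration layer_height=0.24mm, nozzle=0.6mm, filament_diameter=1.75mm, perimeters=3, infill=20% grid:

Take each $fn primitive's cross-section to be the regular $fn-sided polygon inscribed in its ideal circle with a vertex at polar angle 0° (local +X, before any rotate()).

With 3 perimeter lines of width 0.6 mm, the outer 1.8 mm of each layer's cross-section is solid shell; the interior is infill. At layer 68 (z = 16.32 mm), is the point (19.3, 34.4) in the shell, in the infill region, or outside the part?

At z = 16.32 mm: the cube (footprint 27.5×9.5) is included at this height; the cylinder at (-0.5, 4.5) is absent (z outside [3, 7]); the cube at (0, 8.5) does not reach this height (z outside [2, 13]); the cube at (2, 15.5) is not intersected at this z (z outside [-1.5, 16]); Subtracting the remaining from the first: none of the subtracted shapes is present at this height, so the 27.5×9.5 cube is unchanged — 1 connected region; the cube at (-1, 10.5) (footprint 21.5×23.5) is included at this height; Combining (union): the 2 present regions are separate (no shared area or edge), so areas and boundary lengths simply add and each stays a separate island — 2 connected regions. Overall, the cross-section has 2 separate islands. The nearest boundary edge runs (-1.00, 34.00)→(20.50, 34.00); distance from the point to it = 0.40 mm. The point is not inside any of the regions above, so it lies outside the cross-section (0.40 mm from the nearest boundary).

outside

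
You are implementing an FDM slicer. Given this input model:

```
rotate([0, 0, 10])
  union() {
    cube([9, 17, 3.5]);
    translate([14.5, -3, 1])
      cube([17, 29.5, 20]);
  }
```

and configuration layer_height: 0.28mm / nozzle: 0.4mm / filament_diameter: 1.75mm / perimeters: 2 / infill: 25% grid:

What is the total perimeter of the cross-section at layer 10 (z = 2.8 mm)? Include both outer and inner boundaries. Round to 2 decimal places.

At z = 2.8 mm: the cube (footprint 9×17) is included at this height (perimeter 52.00 mm); the cube at (14.5, -3) is present — its section is the full 17×29.5 rectangle (perimeter 93.00 mm); Taking the union: the 2 present regions are separate (no shared area or edge), so areas and boundary lengths simply add and each stays a separate island — boundary = 145.00 mm; (whole slice rotated 10° about Z — lengths, areas and connectivity unchanged). Overall, the cross-section has 2 separate islands. Total boundary length (outer) = 145.00 mm.

145.00 mm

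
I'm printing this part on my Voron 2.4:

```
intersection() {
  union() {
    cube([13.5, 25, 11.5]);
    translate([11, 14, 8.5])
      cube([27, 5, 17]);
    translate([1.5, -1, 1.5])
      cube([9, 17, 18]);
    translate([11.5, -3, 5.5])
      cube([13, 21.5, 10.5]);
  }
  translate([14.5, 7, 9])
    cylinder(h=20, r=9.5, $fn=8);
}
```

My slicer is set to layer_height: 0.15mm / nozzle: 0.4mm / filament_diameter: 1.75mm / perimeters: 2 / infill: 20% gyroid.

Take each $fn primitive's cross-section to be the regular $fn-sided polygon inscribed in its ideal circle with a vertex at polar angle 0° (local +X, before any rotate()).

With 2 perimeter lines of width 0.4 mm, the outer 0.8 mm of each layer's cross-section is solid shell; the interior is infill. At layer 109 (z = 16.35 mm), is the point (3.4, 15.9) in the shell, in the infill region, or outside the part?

outside

At z = 16.35 mm: the cube is not intersected at this z (z outside [0, 11.5]); the cube at (11, 14) is present — its section is the full 27×5 rectangle; the cube at (1.5, -1) is present — its section is the full 9×17 rectangle; the cube at (11.5, -3) is absent (z outside [5.5, 16]); Combining (union): the 2 present regions are separate (no shared area or edge), so areas and boundary lengths simply add and each stays a separate island — 2 connected regions; the r=9.5 cylinder at (14.5, 7) gives a regular 8-gon of circumradius 9.5 (constant along its height); After intersecting: the r=9.5 cylinder at (14.5, 7) partially overlaps the result so far; clipping to the common part keeps 72.02 mm² — 2 connected regions. Overall, the cross-section has 2 separate islands. The nearest boundary edge runs (5.00, 7.00)→(7.78, 13.72); distance from the point to it = 4.90 mm. The point is not inside any of the regions above, so it lies outside the cross-section (4.90 mm from the nearest boundary).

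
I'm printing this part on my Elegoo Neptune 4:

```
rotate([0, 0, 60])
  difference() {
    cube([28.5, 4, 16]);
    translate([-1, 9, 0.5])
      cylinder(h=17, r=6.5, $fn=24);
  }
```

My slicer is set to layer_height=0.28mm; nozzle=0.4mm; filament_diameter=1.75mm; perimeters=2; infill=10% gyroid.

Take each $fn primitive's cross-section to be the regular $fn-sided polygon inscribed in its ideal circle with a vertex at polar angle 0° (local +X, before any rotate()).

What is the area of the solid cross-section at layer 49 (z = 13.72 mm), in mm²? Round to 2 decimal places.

At z = 13.72 mm: the 28.5×4 cube contributes its full rectangle (area 114.00 mm²); the r=6.5 cylinder at (-1, 9) gives a regular 24-gon of circumradius 6.5 (constant along its height) (area = (24/2)·6.500²·sin(360°/24) = 131.22 mm²); Taking the first minus the rest: starting from the 28.5×4 cube (114.00 mm²), the r=6.5 cylinder at (-1, 9) partially overlaps it — only the 2.66 mm² overlap (of its 131.22 mm²) is removed, clipping the outline — area = 111.34 mm²; (rotated 60° about Z; rotation is an isometry so areas/perimeters/island counts are preserved). Overall, the cross-section is a single solid region. Net area = 111.34 mm².

111.34 mm²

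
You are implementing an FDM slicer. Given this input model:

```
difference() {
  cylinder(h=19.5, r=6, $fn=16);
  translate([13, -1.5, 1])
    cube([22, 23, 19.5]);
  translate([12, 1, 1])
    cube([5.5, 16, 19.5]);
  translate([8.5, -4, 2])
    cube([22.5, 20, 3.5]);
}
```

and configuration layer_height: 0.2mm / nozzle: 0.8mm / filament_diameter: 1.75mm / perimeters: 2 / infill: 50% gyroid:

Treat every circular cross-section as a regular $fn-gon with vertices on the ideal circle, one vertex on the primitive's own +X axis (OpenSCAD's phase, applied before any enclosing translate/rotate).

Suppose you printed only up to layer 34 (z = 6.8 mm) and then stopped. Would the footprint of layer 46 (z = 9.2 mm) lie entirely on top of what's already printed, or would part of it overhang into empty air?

Compare the two slices. At z = 6.8: the r=6 cylinder gives a regular 16-gon of circumradius 6 (constant along its height) (area = (16/2)·6.000²·sin(360°/16) = 110.21 mm²); the cube at (13, -1.5) is present — its section is the full 22×23 rectangle (area 506.00 mm²); the 5.5×16 cube at (12, 1) contributes its full rectangle (area 88.00 mm²); the cube at (8.5, -4) is not intersected at this z (z outside [2, 5.5]); Subtracting the remaining from the first: starting from the r=6 cylinder (110.21 mm²), the 22×23 cube at (13, -1.5) misses the remaining region (no effect); the 5.5×16 cube at (12, 1) misses the remaining region (no effect) — area = 110.21 mm². At z = 9.2: the r=6 cylinder gives a regular 16-gon of circumradius 6 (constant along its height) (area = (16/2)·6.000²·sin(360°/16) = 110.21 mm²); the 22×23 cube at (13, -1.5) contributes its full rectangle (area 506.00 mm²); the cube at (12, 1) (footprint 5.5×16) is included at this height (area 88.00 mm²); the cube at (8.5, -4) is not intersected at this z (z outside [2, 5.5]); After the difference (first − rest): starting from the r=6 cylinder (110.21 mm²), the 22×23 cube at (13, -1.5) misses the remaining region (no effect); the 5.5×16 cube at (12, 1) misses the remaining region (no effect) — area = 110.21 mm². Checking containment: the cross-section at z = 9.2 is a subset of the cross-section at z = 6.8.

entirely on top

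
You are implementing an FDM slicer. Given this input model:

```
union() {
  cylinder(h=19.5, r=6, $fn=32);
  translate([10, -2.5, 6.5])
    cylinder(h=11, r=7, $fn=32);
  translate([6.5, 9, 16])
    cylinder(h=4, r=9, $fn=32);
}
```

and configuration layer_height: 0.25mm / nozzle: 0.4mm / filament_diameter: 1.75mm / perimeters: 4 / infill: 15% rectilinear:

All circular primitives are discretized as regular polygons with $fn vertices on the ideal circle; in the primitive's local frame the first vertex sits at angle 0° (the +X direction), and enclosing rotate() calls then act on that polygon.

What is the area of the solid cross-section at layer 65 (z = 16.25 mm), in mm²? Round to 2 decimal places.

454.01 mm²

At z = 16.25 mm: the r=6 cylinder contributes a regular 32-gon of circumradius 6 (area = (32/2)·6.000²·sin(360°/32) = 112.37 mm²); the cylinder at (10, -2.5): section is a regular 32-gon, circumradius r=7 (area = (32/2)·7.000²·sin(360°/32) = 152.95 mm²); the r=9 cylinder at (6.5, 9) gives a regular 32-gon of circumradius 9 (constant along its height) (area = (32/2)·9.000²·sin(360°/32) = 252.84 mm²); Merging all regions: the regions partially overlap — summed areas 518.16 mm² minus the doubly-counted overlap 64.15 mm² gives 454.01 mm² — area = 454.01 mm². Overall, the cross-section is a single solid region. Net area = 454.01 mm².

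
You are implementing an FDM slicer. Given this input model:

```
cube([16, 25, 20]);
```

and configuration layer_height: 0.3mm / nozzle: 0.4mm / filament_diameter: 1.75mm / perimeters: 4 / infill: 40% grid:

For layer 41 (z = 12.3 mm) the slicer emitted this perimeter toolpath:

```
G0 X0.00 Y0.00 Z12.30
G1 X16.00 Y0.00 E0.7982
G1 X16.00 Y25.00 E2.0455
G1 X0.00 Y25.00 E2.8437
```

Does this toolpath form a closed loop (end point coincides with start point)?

Start point (G0): (0.00, 0.00). End point (last G1): the path does not return to the start — open.

no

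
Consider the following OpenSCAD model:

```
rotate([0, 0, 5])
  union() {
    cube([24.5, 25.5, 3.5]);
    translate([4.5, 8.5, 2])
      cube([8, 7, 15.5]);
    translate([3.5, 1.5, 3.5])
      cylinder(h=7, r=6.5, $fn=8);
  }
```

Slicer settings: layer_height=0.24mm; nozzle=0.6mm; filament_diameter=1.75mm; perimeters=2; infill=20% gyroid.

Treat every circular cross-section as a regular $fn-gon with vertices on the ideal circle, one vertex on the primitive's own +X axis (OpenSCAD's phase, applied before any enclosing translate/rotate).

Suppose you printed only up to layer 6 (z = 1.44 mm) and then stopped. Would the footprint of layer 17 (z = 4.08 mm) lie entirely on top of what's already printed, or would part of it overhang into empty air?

Compare the two slices. At z = 1.44: the 24.5×25.5 cube contributes its full rectangle (area 624.75 mm²); the cube at (4.5, 8.5) does not reach this height (z outside [2, 17.5]); the cylinder at (3.5, 1.5) does not reach this height (z outside [3.5, 10.5]); Taking the union: only the 24.5×25.5 cube is present, so the union is just that shape — area = 624.75 mm²; (rotated 5° about Z; rotation is an isometry so areas/perimeters/island counts are preserved). At z = 4.08: the cube is absent (z outside [0, 3.5]); the 8×7 cube at (4.5, 8.5) contributes its full rectangle (area 56.00 mm²); the r=6.5 cylinder at (3.5, 1.5) contributes a regular 8-gon of circumradius 6.5 (area = (8/2)·6.500²·sin(360°/8) = 119.50 mm²); Merging all regions: the 2 present regions are separate (no shared area or edge), so areas and boundary lengths simply add and each stays a separate island — area = 175.50 mm²; (rotated 5° about Z; rotation is an isometry so areas/perimeters/island counts are preserved). Checking containment: at z = 4.08 the cross-section extends beyond the z = 1.44 cross-section by about 54.88 mm².

part overhangs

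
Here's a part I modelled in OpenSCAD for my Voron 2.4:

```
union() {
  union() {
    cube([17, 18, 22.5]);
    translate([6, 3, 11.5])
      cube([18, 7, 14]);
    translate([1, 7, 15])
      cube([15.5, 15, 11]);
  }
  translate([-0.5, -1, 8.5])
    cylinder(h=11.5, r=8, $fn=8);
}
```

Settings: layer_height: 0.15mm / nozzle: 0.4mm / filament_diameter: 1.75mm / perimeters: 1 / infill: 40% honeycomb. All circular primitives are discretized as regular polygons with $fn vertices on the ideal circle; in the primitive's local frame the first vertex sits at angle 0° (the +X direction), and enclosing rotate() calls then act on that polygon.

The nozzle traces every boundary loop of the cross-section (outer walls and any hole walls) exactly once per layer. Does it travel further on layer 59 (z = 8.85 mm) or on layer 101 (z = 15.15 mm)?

layer 101 (z = 15.15 mm)

Layer 59 (z = 8.85): the cube is present — its section is the full 17×18 rectangle (perimeter 70.00 mm); the cube at (6, 3) does not reach this height (z outside [11.5, 25.5]); the cube at (1, 7) is not intersected at this z (z outside [15, 26]); Merging all regions: only the 17×18 cube is present, so the union is just that shape — boundary = 70.00 mm; the r=8 cylinder at (-0.5, -1) contributes a regular 8-gon of circumradius 8 (perimeter = 2·8·8.000·sin(180°/8) = 48.98 mm); Taking the union: the regions partially overlap (shared area 34.01 mm²), so the edge portions inside another operand are dropped and the merged outline is re-measured after clipping — boundary = 94.48 mm. So its perimeter = 94.48 mm. Layer 101 (z = 15.15): the 17×18 cube contributes its full rectangle (perimeter 70.00 mm); the 18×7 cube at (6, 3) contributes its full rectangle (perimeter 50.00 mm); the 15.5×15 cube at (1, 7) contributes its full rectangle (perimeter 61.00 mm); Taking the union: the regions partially overlap (shared area 247.50 mm²), so the edge portions inside another operand are dropped and the merged outline is re-measured after clipping — boundary = 92.00 mm; the r=8 cylinder at (-0.5, -1) gives a regular 8-gon of circumradius 8 (constant along its height) (perimeter = 2·8·8.000·sin(180°/8) = 48.98 mm); Combining (union): the regions partially overlap (shared area 34.01 mm²), so the edge portions inside another operand are dropped and the merged outline is re-measured after clipping — boundary = 116.48 mm. So its perimeter = 116.48 mm. Layer 101 is larger (116.48 vs 94.48 mm).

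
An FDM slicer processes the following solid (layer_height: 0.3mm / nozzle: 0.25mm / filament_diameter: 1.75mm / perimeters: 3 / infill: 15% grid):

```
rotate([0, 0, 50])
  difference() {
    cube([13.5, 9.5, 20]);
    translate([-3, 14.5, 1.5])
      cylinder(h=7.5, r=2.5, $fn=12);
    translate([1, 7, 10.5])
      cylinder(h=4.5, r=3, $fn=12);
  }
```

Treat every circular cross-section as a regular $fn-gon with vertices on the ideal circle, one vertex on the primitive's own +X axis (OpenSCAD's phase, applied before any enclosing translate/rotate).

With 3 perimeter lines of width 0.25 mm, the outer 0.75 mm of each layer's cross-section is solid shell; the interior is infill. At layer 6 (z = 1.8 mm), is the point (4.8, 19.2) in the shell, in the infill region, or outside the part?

outside

At z = 1.8 mm: the 13.5×9.5 cube contributes its full rectangle; the cylinder at (-3, 14.5): section is a regular 12-gon, circumradius r=2.5; the cylinder at (1, 7) is not intersected at this z (z outside [10.5, 15]); Subtracting the remaining from the first: starting from the 13.5×9.5 cube, the r=2.5 cylinder at (-3, 14.5) misses the remaining region (no effect) — 1 connected region; (rotated 50° about Z; rotation is an isometry so areas/perimeters/island counts are preserved). Overall, the cross-section is a single solid region. Undo the 50° rotation: the query point maps to (17.793, 8.665) in the un-rotated model frame. The nearest boundary edge runs (13.50, 9.50)→(13.50, 0.00); distance from the point to it = 4.29 mm. The point is not inside any of the regions above, so it lies outside the cross-section (4.29 mm from the nearest boundary).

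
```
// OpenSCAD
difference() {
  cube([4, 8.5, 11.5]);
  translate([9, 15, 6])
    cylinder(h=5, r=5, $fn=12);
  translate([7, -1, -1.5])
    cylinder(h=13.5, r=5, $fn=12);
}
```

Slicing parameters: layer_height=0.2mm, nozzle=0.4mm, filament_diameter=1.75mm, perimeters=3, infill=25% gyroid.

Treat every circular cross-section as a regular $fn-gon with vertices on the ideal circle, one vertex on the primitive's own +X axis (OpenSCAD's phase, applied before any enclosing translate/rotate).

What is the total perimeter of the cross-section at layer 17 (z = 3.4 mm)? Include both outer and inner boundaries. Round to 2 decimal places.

23.87 mm

At z = 3.4 mm: the cube is present — its section is the full 4×8.5 rectangle (perimeter 25.00 mm); the cylinder at (9, 15) is not intersected at this z (z outside [6, 11]); the cylinder at (7, -1): section is a regular 12-gon, circumradius r=5 (perimeter = 2·12·5.000·sin(180°/12) = 31.06 mm); Subtracting the remaining from the first: starting from the 4×8.5 cube, the r=5 cylinder at (7, -1) partially overlaps it — only the 3.18 mm² overlap (of its 75.00 mm²) is removed, clipping the outline — boundary = 23.87 mm. Overall, the cross-section is a single solid region. Total boundary length (outer) = 23.87 mm.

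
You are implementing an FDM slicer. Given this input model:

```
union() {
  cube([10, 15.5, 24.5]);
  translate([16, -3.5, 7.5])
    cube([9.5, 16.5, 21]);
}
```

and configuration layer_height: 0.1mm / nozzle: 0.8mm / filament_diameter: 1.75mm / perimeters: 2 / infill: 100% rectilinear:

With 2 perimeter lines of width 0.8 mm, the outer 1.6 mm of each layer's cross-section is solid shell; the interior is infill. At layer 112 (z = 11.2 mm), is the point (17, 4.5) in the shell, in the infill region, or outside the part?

shell

At z = 11.2 mm: the 10×15.5 cube contributes its full rectangle; the 9.5×16.5 cube at (16, -3.5) contributes its full rectangle; Merging all regions: the 2 present regions are separate (no shared area or edge), so areas and boundary lengths simply add and each stays a separate island — 2 connected regions. Overall, the cross-section has 2 separate islands. The nearest boundary edge runs (16.00, -3.50)→(16.00, 13.00); distance from the point to it = 1.00 mm. (Shell/infill is judged within the island containing the point — the largest one.) The point is inside the cross-section, 1.00 mm from the nearest boundary — within the 1.6 mm shell band (2 × 0.8).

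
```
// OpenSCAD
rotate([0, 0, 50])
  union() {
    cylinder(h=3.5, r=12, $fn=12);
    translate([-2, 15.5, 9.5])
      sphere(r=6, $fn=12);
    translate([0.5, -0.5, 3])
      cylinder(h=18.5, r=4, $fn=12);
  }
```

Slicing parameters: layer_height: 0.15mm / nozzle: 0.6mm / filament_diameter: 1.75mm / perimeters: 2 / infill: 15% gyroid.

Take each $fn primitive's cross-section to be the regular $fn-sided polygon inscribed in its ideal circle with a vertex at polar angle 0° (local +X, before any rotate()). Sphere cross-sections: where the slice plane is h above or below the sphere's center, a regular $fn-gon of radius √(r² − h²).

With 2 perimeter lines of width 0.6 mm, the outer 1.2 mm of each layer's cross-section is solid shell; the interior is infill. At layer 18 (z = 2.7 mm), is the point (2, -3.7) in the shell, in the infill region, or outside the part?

infill

At z = 2.7 mm: the r=12 cylinder gives a regular 12-gon of circumradius 12 (constant along its height); the sphere at (-2, 15.5) is not intersected at this z (|z−center|=6.800 > r=6); the cylinder at (0.5, -0.5) is absent (z outside [3, 21.5]); Combining (union): only the r=12 cylinder is present, so the union is just that shape — 1 connected region; (rotated 50° about Z; rotation is an isometry so areas/perimeters/island counts are preserved). Overall, the cross-section is a single solid region. Undo the 50° rotation: the query point maps to (-1.549, -3.910) in the un-rotated model frame. The nearest boundary edge runs (-6.00, -10.39)→(-0.00, -12.00); distance from the point to it = 7.41 mm. The point is inside the cross-section and 7.41 mm from the nearest boundary — more than the 1.2 mm shell width (2 × 0.6), so it's in the infill interior.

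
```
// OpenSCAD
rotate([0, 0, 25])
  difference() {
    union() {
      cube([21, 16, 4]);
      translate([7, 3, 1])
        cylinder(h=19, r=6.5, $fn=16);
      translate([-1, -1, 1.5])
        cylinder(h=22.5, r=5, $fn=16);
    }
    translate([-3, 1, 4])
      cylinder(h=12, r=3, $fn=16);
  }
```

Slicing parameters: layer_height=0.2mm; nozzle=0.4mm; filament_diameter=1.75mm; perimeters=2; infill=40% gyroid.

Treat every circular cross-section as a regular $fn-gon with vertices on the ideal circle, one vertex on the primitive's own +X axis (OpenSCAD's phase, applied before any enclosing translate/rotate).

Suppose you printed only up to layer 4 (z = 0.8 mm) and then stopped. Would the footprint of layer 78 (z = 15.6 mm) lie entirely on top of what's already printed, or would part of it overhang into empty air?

part overhangs

Compare the two slices. At z = 0.8: the 21×16 cube contributes its full rectangle (area 336.00 mm²); the cylinder at (7, 3) is not intersected at this z (z outside [1, 20]); the cylinder at (-1, -1) is not intersected at this z (z outside [1.5, 24]); Taking the union: only the 21×16 cube is present, so the union is just that shape — area = 336.00 mm²; the cylinder at (-3, 1) is absent (z outside [4, 16]); After the difference (first − rest): none of the subtracted shapes is present at this height, so the result so far is unchanged — area = 336.00 mm²; (whole slice rotated 25° about Z — lengths, areas and connectivity unchanged). At z = 15.6: the cube does not reach this height (z outside [0, 4]); the cylinder at (7, 3): section is a regular 16-gon, circumradius r=6.5 (area = (16/2)·6.500²·sin(360°/16) = 129.35 mm²); the cylinder at (-1, -1): section is a regular 16-gon, circumradius r=5 (area = (16/2)·5.000²·sin(360°/16) = 76.54 mm²); Merging all regions: the regions partially overlap — summed areas 205.88 mm² minus the doubly-counted overlap 11.36 mm² gives 194.52 mm² — area = 194.52 mm²; the cylinder at (-3, 1): section is a regular 16-gon, circumradius r=3 (area = (16/2)·3.000²·sin(360°/16) = 27.55 mm²); After the difference (first − rest): starting from that combined region (194.52 mm²), the r=3 cylinder at (-3, 1) partially overlaps it — only the 24.20 mm² overlap (of its 27.55 mm²) is removed, clipping the outline — area = 170.33 mm²; (whole slice rotated 25° about Z — lengths, areas and connectivity unchanged). Checking containment: at z = 15.6 the cross-section extends beyond the z = 0.8 cross-section by about 65.69 mm².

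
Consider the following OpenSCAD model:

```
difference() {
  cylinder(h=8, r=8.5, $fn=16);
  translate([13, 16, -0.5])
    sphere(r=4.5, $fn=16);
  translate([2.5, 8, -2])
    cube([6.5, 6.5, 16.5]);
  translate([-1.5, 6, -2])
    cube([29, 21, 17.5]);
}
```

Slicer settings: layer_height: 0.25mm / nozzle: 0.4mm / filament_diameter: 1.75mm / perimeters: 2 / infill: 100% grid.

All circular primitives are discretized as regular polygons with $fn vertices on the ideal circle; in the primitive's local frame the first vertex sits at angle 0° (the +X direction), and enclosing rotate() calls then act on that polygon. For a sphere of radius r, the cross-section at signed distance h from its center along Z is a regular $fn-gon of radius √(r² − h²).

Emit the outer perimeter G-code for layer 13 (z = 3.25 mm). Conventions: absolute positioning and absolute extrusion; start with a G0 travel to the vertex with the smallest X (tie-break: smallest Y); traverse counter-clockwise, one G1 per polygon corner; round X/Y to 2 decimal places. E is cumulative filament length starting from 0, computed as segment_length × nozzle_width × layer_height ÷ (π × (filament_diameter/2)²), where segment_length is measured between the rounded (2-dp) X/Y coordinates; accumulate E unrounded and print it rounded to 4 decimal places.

At z = 3.25 mm: the r=8.5 cylinder gives a regular 16-gon of circumradius 8.5 (constant along its height); the r=4.5 sphere at (13, 16) slices to a regular 16-gon of circumradius 2.487 (√(r²−h²) with h=3.75 from center); the cube at (2.5, 8) is present — its section is the full 6.5×6.5 rectangle; the 29×21 cube at (-1.5, 6) contributes its full rectangle; After the difference (first − rest): starting from the r=8.5 cylinder, the r=4.5 sphere at (13, 16) misses the remaining region (no effect); the 6.5×6.5 cube at (2.5, 8) partially overlaps it — only the 0.00 mm² overlap (of its 42.25 mm²) is removed, clipping the outline; the 29×21 cube at (-1.5, 6) partially overlaps it — only the 13.18 mm² overlap (of its 609.00 mm²) is removed, clipping the outline — 1 connected region. The outline is a single polygon with 16 vertices. Extrusion per mm of travel: 0.4 × 0.25 / (π × 0.875²) = 0.041575. Accumulating E over each segment gives final E = 2.2699.

G0 X-8.50 Y0.00 Z3.25
G1 X-7.85 Y-3.25 E0.1378
G1 X-6.01 Y-6.01 E0.2757
G1 X-3.25 Y-7.85 E0.4136
G1 X0.00 Y-8.50 E0.5514
G1 X3.25 Y-7.85 E0.6892
G1 X6.01 Y-6.01 E0.8271
G1 X7.85 Y-3.25 E0.9650
G1 X8.50 Y0.00 E1.1028
G1 X7.85 Y3.25 E1.2406
G1 X6.02 Y6.00 E1.3779
G1 X-1.50 Y6.00 E1.6906
G1 X-1.50 Y8.20 E1.7821
G1 X-3.25 Y7.85 E1.8563
G1 X-6.01 Y6.01 E1.9942
G1 X-7.85 Y3.25 E2.1321
G1 X-8.50 Y0.00 E2.2699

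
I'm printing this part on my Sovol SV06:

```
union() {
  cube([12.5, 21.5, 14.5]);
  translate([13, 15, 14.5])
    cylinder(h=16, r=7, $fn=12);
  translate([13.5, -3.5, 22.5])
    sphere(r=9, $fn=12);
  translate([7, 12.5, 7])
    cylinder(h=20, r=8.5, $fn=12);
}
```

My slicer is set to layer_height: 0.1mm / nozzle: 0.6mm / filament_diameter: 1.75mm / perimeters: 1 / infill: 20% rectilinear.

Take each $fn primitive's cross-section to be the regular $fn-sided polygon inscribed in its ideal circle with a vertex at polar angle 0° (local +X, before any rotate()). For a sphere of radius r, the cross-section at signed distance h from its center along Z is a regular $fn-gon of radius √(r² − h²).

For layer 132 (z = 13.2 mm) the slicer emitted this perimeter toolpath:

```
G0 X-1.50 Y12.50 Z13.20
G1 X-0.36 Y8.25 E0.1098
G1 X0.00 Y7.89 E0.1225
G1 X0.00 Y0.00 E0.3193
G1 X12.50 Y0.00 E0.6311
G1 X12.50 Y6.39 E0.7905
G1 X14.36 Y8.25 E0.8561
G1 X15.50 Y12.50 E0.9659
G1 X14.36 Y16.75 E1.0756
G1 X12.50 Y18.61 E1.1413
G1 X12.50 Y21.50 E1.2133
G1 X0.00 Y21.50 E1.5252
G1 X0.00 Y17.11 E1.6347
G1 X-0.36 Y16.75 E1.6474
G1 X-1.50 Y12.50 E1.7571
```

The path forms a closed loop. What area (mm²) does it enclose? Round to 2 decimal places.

Apply the shoelace formula to the sequence of (X, Y) vertices; enclosed area = 300.90 mm².

300.90 mm²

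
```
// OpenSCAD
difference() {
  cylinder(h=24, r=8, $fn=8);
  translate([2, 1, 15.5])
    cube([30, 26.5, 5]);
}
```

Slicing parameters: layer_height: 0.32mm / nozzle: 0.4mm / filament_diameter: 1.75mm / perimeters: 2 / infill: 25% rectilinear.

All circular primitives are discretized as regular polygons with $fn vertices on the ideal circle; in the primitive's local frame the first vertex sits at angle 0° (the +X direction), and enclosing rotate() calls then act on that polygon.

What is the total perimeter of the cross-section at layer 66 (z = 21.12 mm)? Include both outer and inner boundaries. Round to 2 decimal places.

At z = 21.12 mm: the r=8 cylinder contributes a regular 8-gon of circumradius 8 (perimeter = 2·8·8.000·sin(180°/8) = 48.98 mm); the cube at (2, 1) is absent (z outside [15.5, 20.5]); Taking the first minus the rest: none of the subtracted shapes is present at this height, so the r=8 cylinder is unchanged — boundary = 48.98 mm. Overall, the cross-section is a single solid region. Total boundary length (outer) = 48.98 mm.

48.98 mm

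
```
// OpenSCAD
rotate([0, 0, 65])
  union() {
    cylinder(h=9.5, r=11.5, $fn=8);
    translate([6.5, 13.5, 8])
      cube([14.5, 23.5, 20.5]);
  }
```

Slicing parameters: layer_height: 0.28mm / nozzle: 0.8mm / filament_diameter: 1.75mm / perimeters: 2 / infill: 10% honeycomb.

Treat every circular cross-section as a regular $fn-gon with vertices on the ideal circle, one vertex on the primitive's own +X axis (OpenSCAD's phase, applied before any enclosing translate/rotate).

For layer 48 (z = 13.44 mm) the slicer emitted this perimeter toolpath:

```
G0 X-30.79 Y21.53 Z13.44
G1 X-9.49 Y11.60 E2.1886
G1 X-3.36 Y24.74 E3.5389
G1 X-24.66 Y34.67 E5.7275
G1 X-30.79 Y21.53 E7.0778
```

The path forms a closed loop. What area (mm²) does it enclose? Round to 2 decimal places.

Apply the shoelace formula to the sequence of (X, Y) vertices; enclosed area = 340.75 mm².

340.75 mm²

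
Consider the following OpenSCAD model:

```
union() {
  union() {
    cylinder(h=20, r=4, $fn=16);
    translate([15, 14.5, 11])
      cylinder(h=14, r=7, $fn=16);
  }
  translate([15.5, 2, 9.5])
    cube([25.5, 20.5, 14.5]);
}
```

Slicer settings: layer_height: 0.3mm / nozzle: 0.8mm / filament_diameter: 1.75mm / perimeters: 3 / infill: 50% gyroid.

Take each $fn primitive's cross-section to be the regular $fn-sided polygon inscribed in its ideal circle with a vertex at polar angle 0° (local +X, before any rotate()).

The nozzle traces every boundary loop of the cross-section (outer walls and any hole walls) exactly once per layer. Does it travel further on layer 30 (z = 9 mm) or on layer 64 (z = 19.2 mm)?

layer 64 (z = 19.2 mm)

Layer 30 (z = 9): the r=4 cylinder contributes a regular 16-gon of circumradius 4 (perimeter = 2·16·4.000·sin(180°/16) = 24.97 mm); the cylinder at (15, 14.5) is not intersected at this z (z outside [11, 25]); Merging all regions: only the r=4 cylinder is present, so the union is just that shape — boundary = 24.97 mm; the cube at (15.5, 2) does not reach this height (z outside [9.5, 24]); Merging all regions: only the result so far is present, so the union is just that shape — boundary = 24.97 mm. So its perimeter = 24.97 mm. Layer 64 (z = 19.2): the r=4 cylinder gives a regular 16-gon of circumradius 4 (constant along its height) (perimeter = 2·16·4.000·sin(180°/16) = 24.97 mm); the cylinder at (15, 14.5): section is a regular 16-gon, circumradius r=7 (perimeter = 2·16·7.000·sin(180°/16) = 43.70 mm); Combining (union): the 2 present regions are separate (no shared area or edge), so areas and boundary lengths simply add and each stays a separate island — boundary = 68.67 mm; the cube at (15.5, 2) (footprint 25.5×20.5) is included at this height (perimeter 92.00 mm); Merging all regions: the regions partially overlap (shared area 68.06 mm²), so the edge portions inside another operand are dropped and the merged outline is re-measured after clipping — boundary = 126.04 mm. So its perimeter = 126.04 mm. Layer 64 is larger (126.04 vs 24.97 mm).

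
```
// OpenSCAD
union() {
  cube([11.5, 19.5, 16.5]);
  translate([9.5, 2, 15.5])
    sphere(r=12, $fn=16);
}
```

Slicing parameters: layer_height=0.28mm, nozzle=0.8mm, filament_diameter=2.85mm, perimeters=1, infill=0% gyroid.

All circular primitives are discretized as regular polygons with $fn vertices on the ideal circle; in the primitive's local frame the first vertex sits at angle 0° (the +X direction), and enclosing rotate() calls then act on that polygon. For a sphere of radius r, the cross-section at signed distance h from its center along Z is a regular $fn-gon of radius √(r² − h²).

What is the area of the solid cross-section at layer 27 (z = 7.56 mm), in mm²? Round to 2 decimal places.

At z = 7.56 mm: the cube is present — its section is the full 11.5×19.5 rectangle (area 224.25 mm²); the sphere at (9.5, 2): section is a regular 16-gon, circumradius = √(r²−h²) = √(12²−7.94²) = 8.998 (area = (16/2)·8.998²·sin(360°/16) = 247.85 mm²); Combining (union): the regions partially overlap — summed areas 472.10 mm² minus the doubly-counted overlap 101.16 mm² gives 370.94 mm² — area = 370.94 mm². Overall, the cross-section is a single solid region. Net area = 370.94 mm².

370.94 mm²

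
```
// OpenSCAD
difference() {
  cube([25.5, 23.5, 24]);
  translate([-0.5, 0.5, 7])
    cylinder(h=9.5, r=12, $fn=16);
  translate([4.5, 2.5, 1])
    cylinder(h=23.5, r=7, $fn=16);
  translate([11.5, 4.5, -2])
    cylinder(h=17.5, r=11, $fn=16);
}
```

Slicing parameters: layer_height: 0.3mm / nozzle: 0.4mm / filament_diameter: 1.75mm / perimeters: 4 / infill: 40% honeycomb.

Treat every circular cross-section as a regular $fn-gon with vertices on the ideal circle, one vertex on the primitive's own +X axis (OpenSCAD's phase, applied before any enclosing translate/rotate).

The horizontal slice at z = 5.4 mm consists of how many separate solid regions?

1

At z = 5.4 mm: the cube (footprint 25.5×23.5) is included at this height; the cylinder at (-0.5, 0.5) does not reach this height (z outside [7, 16.5]); the r=7 cylinder at (4.5, 2.5) contributes a regular 16-gon of circumradius 7; the r=11 cylinder at (11.5, 4.5) contributes a regular 16-gon of circumradius 11; After the difference (first − rest): starting from the 25.5×23.5 cube, the r=7 cylinder at (4.5, 2.5) partially overlaps it — only the 94.34 mm² overlap (of its 150.01 mm²) is removed, clipping the outline; the r=11 cylinder at (11.5, 4.5) partially overlaps it — only the 193.28 mm² overlap (of its 370.44 mm²) is removed, clipping the outline — 1 connected region. The result has 1 disconnected region.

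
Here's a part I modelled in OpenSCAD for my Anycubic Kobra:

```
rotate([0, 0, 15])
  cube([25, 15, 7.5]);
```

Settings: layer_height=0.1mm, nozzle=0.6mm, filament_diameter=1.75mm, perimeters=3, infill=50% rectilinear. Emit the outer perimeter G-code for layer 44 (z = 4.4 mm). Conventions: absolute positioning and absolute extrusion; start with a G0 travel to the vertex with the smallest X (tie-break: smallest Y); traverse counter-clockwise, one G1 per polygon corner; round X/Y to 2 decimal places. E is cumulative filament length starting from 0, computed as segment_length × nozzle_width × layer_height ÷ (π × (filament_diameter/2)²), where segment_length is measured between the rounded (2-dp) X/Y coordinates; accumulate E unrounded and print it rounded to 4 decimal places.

G0 X-3.88 Y14.49 Z4.40
G1 X0.00 Y0.00 E0.3742
G1 X24.15 Y6.47 E0.9979
G1 X20.27 Y20.96 E1.3720
G1 X-3.88 Y14.49 E1.9957

At z = 4.4 mm: the 25×15 cube contributes its full rectangle; (whole slice rotated 15° about Z — lengths, areas and connectivity unchanged). The outline is a single polygon with 4 vertices. Extrusion per mm of travel: 0.6 × 0.1 / (π × 0.875²) = 0.024945. Accumulating E over each segment gives final E = 1.9957.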